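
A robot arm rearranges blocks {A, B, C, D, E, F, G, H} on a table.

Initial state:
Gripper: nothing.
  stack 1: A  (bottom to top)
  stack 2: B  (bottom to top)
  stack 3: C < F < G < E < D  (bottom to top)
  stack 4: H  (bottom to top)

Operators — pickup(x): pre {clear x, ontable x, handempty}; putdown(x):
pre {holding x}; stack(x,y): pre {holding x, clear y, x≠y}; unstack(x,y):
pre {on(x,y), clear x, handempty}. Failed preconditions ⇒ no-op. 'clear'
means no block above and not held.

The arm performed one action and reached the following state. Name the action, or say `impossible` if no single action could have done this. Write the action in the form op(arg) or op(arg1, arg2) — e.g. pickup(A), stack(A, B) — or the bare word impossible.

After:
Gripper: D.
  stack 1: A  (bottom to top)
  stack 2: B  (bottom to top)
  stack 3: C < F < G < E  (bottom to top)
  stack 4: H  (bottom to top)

target: towers=[A; B; C/F/G/E; H] holding=D
         pickup(A) → towers=[B; C/F/G/E/D; H] holding=A
         pickup(H) → towers=[A; B; C/F/G/E/D] holding=H
         pickup(B) → towers=[A; C/F/G/E/D; H] holding=B
     unstack(D, E) → towers=[A; B; C/F/G/E; H] holding=D  ← match

unstack(D, E)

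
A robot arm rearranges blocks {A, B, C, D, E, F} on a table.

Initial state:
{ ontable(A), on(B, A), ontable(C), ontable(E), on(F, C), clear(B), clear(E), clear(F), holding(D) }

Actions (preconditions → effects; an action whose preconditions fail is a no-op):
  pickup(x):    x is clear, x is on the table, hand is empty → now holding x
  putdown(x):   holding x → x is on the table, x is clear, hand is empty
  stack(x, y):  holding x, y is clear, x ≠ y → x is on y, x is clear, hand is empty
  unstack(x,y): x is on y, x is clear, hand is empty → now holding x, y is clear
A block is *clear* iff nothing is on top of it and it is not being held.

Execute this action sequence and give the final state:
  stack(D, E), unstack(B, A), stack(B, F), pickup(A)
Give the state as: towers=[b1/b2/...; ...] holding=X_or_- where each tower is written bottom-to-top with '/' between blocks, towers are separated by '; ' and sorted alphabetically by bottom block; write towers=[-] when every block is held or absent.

step 1 (stack(D, E)): towers=[A/B; C/F; E/D] holding=-
step 2 (unstack(B, A)): towers=[A; C/F; E/D] holding=B
step 3 (stack(B, F)): towers=[A; C/F/B; E/D] holding=-
step 4 (pickup(A)): towers=[C/F/B; E/D] holding=A

towers=[C/F/B; E/D] holding=A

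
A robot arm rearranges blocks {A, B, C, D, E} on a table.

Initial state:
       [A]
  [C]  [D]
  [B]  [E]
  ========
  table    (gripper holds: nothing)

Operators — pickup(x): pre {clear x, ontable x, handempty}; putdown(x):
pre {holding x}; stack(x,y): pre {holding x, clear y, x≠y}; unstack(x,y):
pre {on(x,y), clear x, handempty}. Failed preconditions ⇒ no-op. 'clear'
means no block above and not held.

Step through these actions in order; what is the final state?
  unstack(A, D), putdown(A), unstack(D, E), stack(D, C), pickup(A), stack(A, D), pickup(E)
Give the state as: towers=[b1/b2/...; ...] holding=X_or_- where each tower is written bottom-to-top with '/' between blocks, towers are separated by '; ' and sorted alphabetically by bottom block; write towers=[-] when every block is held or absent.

step 1 (unstack(A, D)): towers=[B/C; E/D] holding=A
step 2 (putdown(A)): towers=[A; B/C; E/D] holding=-
step 3 (unstack(D, E)): towers=[A; B/C; E] holding=D
step 4 (stack(D, C)): towers=[A; B/C/D; E] holding=-
step 5 (pickup(A)): towers=[B/C/D; E] holding=A
step 6 (stack(A, D)): towers=[B/C/D/A; E] holding=-
step 7 (pickup(E)): towers=[B/C/D/A] holding=E

towers=[B/C/D/A] holding=E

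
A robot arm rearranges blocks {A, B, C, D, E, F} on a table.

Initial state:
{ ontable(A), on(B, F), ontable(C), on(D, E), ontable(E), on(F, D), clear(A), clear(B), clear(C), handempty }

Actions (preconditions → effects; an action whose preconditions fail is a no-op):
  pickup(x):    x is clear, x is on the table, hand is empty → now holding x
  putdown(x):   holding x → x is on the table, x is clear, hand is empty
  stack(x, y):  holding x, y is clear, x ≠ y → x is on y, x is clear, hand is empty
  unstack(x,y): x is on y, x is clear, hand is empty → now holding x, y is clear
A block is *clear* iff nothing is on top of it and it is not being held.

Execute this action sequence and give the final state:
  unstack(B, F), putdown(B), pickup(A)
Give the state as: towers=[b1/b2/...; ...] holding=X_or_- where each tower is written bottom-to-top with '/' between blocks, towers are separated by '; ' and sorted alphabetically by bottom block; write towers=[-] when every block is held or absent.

towers=[B; C; E/D/F] holding=A

step 1 (unstack(B, F)): towers=[A; C; E/D/F] holding=B
step 2 (putdown(B)): towers=[A; B; C; E/D/F] holding=-
step 3 (pickup(A)): towers=[B; C; E/D/F] holding=A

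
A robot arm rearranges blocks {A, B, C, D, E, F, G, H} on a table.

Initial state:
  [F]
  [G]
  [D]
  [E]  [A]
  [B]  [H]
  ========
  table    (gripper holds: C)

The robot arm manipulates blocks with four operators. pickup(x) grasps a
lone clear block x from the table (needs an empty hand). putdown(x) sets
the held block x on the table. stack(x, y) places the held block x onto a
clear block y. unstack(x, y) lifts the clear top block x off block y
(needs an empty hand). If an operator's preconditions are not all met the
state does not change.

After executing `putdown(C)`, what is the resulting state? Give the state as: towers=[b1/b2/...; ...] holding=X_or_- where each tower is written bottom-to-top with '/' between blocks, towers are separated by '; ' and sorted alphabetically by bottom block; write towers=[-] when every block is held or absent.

before: towers=[B/E/D/G/F; H/A] holding=C
pre[putdown(C)]: holding(C) ok
all met → apply putdown(C)
after:  towers=[B/E/D/G/F; C; H/A] holding=-

towers=[B/E/D/G/F; C; H/A] holding=-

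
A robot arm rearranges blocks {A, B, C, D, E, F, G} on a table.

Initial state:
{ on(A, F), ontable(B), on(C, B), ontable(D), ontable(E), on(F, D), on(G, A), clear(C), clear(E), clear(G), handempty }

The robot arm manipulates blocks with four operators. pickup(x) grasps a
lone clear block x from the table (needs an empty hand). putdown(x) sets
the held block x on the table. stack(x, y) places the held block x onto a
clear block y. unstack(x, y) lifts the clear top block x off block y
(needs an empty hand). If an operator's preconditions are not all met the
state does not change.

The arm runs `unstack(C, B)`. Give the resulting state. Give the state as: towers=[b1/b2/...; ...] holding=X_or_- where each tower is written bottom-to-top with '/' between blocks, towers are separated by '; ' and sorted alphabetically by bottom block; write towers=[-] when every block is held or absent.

before: towers=[B/C; D/F/A/G; E] holding=-
pre[unstack(C, B)]: on(C,B) ok, clear(C) ok, handempty ok
all met → apply unstack(C, B)
after:  towers=[B; D/F/A/G; E] holding=C

towers=[B; D/F/A/G; E] holding=C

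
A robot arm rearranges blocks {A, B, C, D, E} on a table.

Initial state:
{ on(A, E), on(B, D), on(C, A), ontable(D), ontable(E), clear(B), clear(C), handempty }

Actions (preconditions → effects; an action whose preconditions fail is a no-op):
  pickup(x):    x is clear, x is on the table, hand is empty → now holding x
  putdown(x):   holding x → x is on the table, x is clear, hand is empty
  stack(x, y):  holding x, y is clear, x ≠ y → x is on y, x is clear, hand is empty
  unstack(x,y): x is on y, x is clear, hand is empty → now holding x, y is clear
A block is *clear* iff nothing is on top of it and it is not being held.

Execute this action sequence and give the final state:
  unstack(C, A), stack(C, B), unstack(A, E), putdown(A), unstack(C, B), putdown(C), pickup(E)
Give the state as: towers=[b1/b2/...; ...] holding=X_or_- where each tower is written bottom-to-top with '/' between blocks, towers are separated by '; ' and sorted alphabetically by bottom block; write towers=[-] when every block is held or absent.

towers=[A; C; D/B] holding=E

step 1 (unstack(C, A)): towers=[D/B; E/A] holding=C
step 2 (stack(C, B)): towers=[D/B/C; E/A] holding=-
step 3 (unstack(A, E)): towers=[D/B/C; E] holding=A
step 4 (putdown(A)): towers=[A; D/B/C; E] holding=-
step 5 (unstack(C, B)): towers=[A; D/B; E] holding=C
step 6 (putdown(C)): towers=[A; C; D/B; E] holding=-
step 7 (pickup(E)): towers=[A; C; D/B] holding=E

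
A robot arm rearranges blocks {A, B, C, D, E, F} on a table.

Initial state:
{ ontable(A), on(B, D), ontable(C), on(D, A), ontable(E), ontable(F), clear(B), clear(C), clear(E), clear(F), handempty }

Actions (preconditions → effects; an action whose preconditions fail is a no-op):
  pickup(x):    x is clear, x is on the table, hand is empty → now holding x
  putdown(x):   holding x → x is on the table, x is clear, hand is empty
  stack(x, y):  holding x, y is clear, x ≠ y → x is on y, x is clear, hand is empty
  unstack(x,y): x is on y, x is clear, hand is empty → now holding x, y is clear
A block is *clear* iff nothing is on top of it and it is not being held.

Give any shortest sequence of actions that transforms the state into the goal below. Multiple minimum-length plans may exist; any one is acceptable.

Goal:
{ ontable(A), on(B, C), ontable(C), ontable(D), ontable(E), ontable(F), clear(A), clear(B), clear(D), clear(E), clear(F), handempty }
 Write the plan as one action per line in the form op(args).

step 1 (unstack(B, D)): towers=[A/D; C; E; F] holding=B
step 2 (stack(B, C)): towers=[A/D; C/B; E; F] holding=-
step 3 (unstack(D, A)): towers=[A; C/B; E; F] holding=D
step 4 (putdown(D)): towers=[A; C/B; D; E; F] holding=-
goal check: towers=[A; C/B; D; E; F] holding=- — reached (length 4, optimal by BFS)

unstack(B, D)
stack(B, C)
unstack(D, A)
putdown(D)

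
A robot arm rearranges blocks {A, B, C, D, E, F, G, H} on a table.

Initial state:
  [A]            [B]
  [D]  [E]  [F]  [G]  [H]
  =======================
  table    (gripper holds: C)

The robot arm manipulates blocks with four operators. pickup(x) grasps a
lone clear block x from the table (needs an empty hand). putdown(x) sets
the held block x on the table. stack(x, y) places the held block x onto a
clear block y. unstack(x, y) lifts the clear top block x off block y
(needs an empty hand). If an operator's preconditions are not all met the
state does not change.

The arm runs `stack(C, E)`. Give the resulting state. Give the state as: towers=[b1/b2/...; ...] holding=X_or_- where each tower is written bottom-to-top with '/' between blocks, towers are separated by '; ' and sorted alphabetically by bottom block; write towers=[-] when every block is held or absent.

towers=[D/A; E/C; F; G/B; H] holding=-

before: towers=[D/A; E; F; G/B; H] holding=C
pre[stack(C, E)]: holding(C) ok, clear(E) ok, C≠E ok
all met → apply stack(C, E)
after:  towers=[D/A; E/C; F; G/B; H] holding=-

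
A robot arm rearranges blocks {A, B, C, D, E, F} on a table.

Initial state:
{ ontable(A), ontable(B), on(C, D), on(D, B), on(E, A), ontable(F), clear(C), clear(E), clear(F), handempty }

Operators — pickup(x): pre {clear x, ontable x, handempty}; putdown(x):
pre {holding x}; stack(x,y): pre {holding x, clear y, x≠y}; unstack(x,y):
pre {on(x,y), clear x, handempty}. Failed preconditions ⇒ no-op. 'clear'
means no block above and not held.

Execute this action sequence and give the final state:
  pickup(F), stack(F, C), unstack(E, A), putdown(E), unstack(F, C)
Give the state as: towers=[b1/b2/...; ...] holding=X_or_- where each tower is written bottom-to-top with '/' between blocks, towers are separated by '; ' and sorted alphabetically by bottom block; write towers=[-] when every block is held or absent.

step 1 (pickup(F)): towers=[A/E; B/D/C] holding=F
step 2 (stack(F, C)): towers=[A/E; B/D/C/F] holding=-
step 3 (unstack(E, A)): towers=[A; B/D/C/F] holding=E
step 4 (putdown(E)): towers=[A; B/D/C/F; E] holding=-
step 5 (unstack(F, C)): towers=[A; B/D/C; E] holding=F

towers=[A; B/D/C; E] holding=F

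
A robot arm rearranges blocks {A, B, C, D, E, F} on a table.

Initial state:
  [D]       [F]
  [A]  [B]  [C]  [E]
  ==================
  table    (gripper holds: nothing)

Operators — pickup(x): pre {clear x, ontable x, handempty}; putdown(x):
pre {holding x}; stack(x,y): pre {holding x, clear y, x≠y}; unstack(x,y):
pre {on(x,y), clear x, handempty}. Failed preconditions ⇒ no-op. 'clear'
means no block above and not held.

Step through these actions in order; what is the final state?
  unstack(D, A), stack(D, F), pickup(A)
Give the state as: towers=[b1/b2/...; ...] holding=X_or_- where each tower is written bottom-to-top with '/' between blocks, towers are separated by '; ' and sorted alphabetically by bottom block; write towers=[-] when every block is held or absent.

step 1 (unstack(D, A)): towers=[A; B; C/F; E] holding=D
step 2 (stack(D, F)): towers=[A; B; C/F/D; E] holding=-
step 3 (pickup(A)): towers=[B; C/F/D; E] holding=A

towers=[B; C/F/D; E] holding=A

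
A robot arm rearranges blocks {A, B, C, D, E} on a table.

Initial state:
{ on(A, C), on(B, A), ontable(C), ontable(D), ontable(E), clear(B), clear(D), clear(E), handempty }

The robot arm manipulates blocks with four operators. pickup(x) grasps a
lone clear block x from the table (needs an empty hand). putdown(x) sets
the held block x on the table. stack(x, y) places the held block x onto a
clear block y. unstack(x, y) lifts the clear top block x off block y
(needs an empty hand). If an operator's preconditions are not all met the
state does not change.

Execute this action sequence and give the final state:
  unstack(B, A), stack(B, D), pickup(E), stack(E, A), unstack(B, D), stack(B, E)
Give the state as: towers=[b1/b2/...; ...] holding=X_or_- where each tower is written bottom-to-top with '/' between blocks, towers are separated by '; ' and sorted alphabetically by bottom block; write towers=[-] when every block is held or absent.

step 1 (unstack(B, A)): towers=[C/A; D; E] holding=B
step 2 (stack(B, D)): towers=[C/A; D/B; E] holding=-
step 3 (pickup(E)): towers=[C/A; D/B] holding=E
step 4 (stack(E, A)): towers=[C/A/E; D/B] holding=-
step 5 (unstack(B, D)): towers=[C/A/E; D] holding=B
step 6 (stack(B, E)): towers=[C/A/E/B; D] holding=-

towers=[C/A/E/B; D] holding=-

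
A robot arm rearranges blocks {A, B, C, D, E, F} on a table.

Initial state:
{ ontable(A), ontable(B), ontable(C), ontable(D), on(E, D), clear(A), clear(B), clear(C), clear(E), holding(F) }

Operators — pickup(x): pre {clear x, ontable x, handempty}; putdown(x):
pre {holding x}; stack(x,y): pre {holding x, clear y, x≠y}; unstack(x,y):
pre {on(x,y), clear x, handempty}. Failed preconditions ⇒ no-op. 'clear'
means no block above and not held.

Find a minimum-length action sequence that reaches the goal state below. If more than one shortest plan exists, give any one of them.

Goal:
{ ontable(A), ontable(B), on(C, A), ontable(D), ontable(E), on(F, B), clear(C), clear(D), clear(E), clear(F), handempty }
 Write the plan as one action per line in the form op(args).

step 1 (stack(F, B)): towers=[A; B/F; C; D/E] holding=-
step 2 (unstack(E, D)): towers=[A; B/F; C; D] holding=E
step 3 (putdown(E)): towers=[A; B/F; C; D; E] holding=-
step 4 (pickup(C)): towers=[A; B/F; D; E] holding=C
step 5 (stack(C, A)): towers=[A/C; B/F; D; E] holding=-
goal check: towers=[A/C; B/F; D; E] holding=- — reached (length 5, optimal by BFS)

stack(F, B)
unstack(E, D)
putdown(E)
pickup(C)
stack(C, A)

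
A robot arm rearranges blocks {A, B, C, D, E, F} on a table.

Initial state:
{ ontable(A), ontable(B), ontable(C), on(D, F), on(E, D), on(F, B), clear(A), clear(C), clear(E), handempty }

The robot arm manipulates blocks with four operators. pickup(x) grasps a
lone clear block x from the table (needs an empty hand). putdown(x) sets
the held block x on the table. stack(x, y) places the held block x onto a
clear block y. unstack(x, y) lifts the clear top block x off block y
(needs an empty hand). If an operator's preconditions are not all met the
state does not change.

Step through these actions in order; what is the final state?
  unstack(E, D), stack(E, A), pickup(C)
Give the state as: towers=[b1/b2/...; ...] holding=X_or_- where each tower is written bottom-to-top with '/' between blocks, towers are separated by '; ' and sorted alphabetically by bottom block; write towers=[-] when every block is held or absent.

step 1 (unstack(E, D)): towers=[A; B/F/D; C] holding=E
step 2 (stack(E, A)): towers=[A/E; B/F/D; C] holding=-
step 3 (pickup(C)): towers=[A/E; B/F/D] holding=C

towers=[A/E; B/F/D] holding=C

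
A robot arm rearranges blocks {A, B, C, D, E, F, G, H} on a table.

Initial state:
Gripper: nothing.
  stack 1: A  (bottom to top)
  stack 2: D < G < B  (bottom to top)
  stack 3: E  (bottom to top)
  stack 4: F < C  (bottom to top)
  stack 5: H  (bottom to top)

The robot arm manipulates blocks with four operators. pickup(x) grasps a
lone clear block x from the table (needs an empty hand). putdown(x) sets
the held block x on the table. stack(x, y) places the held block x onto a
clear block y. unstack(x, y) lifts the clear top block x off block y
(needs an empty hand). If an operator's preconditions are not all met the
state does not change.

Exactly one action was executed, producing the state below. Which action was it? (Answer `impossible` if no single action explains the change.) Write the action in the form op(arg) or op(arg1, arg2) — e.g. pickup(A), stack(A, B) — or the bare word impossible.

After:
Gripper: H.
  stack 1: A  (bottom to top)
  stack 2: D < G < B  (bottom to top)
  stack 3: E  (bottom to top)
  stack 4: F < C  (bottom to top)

pickup(H)

target: towers=[A; D/G/B; E; F/C] holding=H
         pickup(A) → towers=[D/G/B; E; F/C; H] holding=A
         pickup(E) → towers=[A; D/G/B; F/C; H] holding=E
         pickup(H) → towers=[A; D/G/B; E; F/C] holding=H  ← match
     unstack(B, G) → towers=[A; D/G; E; F/C; H] holding=B
     unstack(C, F) → towers=[A; D/G/B; E; F; H] holding=C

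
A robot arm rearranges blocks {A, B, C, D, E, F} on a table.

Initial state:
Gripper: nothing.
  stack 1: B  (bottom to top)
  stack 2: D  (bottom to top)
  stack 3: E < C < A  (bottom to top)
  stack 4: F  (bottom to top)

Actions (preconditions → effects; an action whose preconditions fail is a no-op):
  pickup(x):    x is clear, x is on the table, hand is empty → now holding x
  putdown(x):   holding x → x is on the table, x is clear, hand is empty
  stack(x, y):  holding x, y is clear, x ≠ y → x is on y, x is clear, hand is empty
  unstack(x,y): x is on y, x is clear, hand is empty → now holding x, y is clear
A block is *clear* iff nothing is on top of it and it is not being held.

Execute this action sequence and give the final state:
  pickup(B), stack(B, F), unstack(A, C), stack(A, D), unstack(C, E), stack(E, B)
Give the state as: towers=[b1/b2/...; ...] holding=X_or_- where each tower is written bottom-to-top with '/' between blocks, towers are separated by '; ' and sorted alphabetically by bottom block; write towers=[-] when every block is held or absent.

towers=[D/A; E; F/B] holding=C

step 1 (pickup(B)): towers=[D; E/C/A; F] holding=B
step 2 (stack(B, F)): towers=[D; E/C/A; F/B] holding=-
step 3 (unstack(A, C)): towers=[D; E/C; F/B] holding=A
step 4 (stack(A, D)): towers=[D/A; E/C; F/B] holding=-
step 5 (unstack(C, E)): towers=[D/A; E; F/B] holding=C
step 6 (stack(E, B)) [no-op]: towers=[D/A; E; F/B] holding=C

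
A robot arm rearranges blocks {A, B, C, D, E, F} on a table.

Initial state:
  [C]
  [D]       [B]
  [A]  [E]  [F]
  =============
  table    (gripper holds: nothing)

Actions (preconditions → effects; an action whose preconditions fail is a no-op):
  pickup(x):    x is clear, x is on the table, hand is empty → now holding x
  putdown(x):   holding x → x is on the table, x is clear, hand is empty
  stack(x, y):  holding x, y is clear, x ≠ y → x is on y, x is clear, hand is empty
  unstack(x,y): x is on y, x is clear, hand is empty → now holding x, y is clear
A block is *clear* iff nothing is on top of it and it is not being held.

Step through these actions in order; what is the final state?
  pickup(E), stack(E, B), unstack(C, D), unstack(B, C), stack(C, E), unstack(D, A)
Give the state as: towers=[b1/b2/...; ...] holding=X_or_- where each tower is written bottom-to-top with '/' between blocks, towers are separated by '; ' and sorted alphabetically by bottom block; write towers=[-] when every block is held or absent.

towers=[A; F/B/E/C] holding=D

step 1 (pickup(E)): towers=[A/D/C; F/B] holding=E
step 2 (stack(E, B)): towers=[A/D/C; F/B/E] holding=-
step 3 (unstack(C, D)): towers=[A/D; F/B/E] holding=C
step 4 (unstack(B, C)) [no-op]: towers=[A/D; F/B/E] holding=C
step 5 (stack(C, E)): towers=[A/D; F/B/E/C] holding=-
step 6 (unstack(D, A)): towers=[A; F/B/E/C] holding=D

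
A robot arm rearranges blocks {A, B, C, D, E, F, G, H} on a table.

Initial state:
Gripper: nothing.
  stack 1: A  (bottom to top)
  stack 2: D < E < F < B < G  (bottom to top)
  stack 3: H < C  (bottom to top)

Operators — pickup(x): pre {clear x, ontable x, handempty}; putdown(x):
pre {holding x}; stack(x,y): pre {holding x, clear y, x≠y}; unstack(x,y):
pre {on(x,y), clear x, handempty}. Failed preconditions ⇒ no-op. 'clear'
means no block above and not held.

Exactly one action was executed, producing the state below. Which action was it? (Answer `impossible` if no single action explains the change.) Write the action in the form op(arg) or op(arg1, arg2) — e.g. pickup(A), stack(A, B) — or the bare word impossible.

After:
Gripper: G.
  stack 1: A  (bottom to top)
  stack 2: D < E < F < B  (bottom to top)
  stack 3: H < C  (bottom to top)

target: towers=[A; D/E/F/B; H/C] holding=G
     unstack(G, B) → towers=[A; D/E/F/B; H/C] holding=G  ← match
         pickup(A) → towers=[D/E/F/B/G; H/C] holding=A
     unstack(C, H) → towers=[A; D/E/F/B/G; H] holding=C

unstack(G, B)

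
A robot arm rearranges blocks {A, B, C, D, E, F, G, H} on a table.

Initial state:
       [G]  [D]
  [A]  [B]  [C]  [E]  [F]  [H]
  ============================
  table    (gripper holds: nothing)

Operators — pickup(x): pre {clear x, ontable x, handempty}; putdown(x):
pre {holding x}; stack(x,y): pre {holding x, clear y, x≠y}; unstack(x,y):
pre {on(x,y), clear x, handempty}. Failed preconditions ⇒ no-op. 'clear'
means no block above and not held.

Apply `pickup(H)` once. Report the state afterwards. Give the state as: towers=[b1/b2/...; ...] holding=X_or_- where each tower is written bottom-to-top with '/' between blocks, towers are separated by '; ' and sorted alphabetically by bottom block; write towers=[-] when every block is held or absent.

towers=[A; B/G; C/D; E; F] holding=H

before: towers=[A; B/G; C/D; E; F; H] holding=-
pre[pickup(H)]: clear(H) ok, ontable(H) ok, handempty ok
all met → apply pickup(H)
after:  towers=[A; B/G; C/D; E; F] holding=H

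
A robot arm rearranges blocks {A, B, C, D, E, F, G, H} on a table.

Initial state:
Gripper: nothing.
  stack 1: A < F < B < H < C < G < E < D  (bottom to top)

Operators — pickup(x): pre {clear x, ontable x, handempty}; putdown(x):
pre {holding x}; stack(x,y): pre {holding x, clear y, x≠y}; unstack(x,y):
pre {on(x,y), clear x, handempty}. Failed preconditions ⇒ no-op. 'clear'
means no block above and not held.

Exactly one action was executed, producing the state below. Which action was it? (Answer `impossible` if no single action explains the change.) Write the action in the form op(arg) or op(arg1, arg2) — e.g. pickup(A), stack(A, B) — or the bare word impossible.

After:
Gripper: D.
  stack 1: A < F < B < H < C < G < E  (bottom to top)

unstack(D, E)

target: towers=[A/F/B/H/C/G/E] holding=D
     unstack(D, E) → towers=[A/F/B/H/C/G/E] holding=D  ← match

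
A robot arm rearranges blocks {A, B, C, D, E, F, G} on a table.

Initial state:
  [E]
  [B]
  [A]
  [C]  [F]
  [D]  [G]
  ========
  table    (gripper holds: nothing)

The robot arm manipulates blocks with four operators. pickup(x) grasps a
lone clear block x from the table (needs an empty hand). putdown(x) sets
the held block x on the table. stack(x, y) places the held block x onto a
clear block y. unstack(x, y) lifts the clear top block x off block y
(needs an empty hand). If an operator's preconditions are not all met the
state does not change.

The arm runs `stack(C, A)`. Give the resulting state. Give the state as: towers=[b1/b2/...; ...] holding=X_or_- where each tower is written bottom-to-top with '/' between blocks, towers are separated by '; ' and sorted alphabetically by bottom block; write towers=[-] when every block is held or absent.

before: towers=[D/C/A/B/E; G/F] holding=-
pre[stack(C, A)]: holding(C) ✗, clear(A) ✗, C≠A ✓
holding(C), clear(A) unmet → stack(C, A) is a no-op
after:  towers=[D/C/A/B/E; G/F] holding=-

towers=[D/C/A/B/E; G/F] holding=-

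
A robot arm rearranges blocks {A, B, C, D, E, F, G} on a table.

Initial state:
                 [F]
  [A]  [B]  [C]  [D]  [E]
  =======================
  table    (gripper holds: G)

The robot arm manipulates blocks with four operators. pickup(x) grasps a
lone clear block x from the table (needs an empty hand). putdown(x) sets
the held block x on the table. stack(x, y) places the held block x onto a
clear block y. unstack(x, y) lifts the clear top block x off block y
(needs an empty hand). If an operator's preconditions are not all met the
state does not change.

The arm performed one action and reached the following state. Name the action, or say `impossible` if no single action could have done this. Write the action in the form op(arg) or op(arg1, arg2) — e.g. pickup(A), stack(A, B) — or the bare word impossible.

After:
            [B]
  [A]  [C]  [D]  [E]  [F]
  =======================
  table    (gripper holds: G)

target: towers=[A; C; D/B; E; F] holding=G
        putdown(G) → towers=[A; B; C; D/F; E; G] holding=-
       stack(G, B) → towers=[A; B/G; C; D/F; E] holding=-
       stack(G, F) → towers=[A; B; C; D/F/G; E] holding=-
       stack(G, A) → towers=[A/G; B; C; D/F; E] holding=-
       stack(G, E) → towers=[A; B; C; D/F; E/G] holding=-
       stack(G, C) → towers=[A; B; C/G; D/F; E] holding=-
none of the 6 applicable actions match → impossible

impossible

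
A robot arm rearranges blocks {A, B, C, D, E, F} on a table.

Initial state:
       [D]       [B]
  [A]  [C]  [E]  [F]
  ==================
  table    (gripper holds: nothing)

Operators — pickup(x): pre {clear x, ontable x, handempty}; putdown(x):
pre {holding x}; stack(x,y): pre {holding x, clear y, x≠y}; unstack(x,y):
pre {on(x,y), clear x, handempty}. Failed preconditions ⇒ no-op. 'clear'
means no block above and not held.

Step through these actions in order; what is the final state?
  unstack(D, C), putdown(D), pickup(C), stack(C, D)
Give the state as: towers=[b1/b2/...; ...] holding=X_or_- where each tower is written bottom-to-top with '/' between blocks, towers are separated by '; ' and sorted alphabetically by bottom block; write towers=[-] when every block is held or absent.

step 1 (unstack(D, C)): towers=[A; C; E; F/B] holding=D
step 2 (putdown(D)): towers=[A; C; D; E; F/B] holding=-
step 3 (pickup(C)): towers=[A; D; E; F/B] holding=C
step 4 (stack(C, D)): towers=[A; D/C; E; F/B] holding=-

towers=[A; D/C; E; F/B] holding=-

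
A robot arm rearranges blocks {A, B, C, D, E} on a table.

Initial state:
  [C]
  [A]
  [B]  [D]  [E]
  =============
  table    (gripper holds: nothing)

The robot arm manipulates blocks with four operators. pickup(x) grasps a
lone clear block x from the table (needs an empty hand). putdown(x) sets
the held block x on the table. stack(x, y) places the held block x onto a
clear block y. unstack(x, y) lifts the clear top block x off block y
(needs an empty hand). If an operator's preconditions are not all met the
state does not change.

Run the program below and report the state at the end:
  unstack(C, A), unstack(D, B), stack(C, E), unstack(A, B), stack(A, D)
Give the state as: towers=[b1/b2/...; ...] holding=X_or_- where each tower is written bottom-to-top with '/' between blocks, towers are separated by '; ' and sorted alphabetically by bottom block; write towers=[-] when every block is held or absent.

towers=[B; D/A; E/C] holding=-

step 1 (unstack(C, A)): towers=[B/A; D; E] holding=C
step 2 (unstack(D, B)) [no-op]: towers=[B/A; D; E] holding=C
step 3 (stack(C, E)): towers=[B/A; D; E/C] holding=-
step 4 (unstack(A, B)): towers=[B; D; E/C] holding=A
step 5 (stack(A, D)): towers=[B; D/A; E/C] holding=-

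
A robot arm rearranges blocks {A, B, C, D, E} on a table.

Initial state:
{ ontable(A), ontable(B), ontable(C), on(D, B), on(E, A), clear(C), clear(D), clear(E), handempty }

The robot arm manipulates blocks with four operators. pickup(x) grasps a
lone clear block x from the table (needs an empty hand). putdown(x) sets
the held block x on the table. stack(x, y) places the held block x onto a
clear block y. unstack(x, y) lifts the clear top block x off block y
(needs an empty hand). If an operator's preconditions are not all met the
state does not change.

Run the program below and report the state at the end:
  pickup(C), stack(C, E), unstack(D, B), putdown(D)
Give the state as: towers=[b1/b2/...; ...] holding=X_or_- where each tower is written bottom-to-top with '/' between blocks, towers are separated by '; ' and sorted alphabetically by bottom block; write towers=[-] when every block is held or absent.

towers=[A/E/C; B; D] holding=-

step 1 (pickup(C)): towers=[A/E; B/D] holding=C
step 2 (stack(C, E)): towers=[A/E/C; B/D] holding=-
step 3 (unstack(D, B)): towers=[A/E/C; B] holding=D
step 4 (putdown(D)): towers=[A/E/C; B; D] holding=-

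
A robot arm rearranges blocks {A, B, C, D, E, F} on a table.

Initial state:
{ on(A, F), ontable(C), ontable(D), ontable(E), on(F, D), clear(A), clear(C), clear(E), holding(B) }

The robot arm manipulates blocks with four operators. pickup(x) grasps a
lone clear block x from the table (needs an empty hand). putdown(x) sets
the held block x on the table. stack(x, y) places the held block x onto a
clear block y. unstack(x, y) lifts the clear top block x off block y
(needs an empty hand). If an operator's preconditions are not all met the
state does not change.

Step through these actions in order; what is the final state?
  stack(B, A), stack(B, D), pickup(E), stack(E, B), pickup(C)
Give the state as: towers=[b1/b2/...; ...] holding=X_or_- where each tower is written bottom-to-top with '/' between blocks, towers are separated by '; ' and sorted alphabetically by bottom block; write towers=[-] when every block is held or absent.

towers=[D/F/A/B/E] holding=C

step 1 (stack(B, A)): towers=[C; D/F/A/B; E] holding=-
step 2 (stack(B, D)) [no-op]: towers=[C; D/F/A/B; E] holding=-
step 3 (pickup(E)): towers=[C; D/F/A/B] holding=E
step 4 (stack(E, B)): towers=[C; D/F/A/B/E] holding=-
step 5 (pickup(C)): towers=[D/F/A/B/E] holding=C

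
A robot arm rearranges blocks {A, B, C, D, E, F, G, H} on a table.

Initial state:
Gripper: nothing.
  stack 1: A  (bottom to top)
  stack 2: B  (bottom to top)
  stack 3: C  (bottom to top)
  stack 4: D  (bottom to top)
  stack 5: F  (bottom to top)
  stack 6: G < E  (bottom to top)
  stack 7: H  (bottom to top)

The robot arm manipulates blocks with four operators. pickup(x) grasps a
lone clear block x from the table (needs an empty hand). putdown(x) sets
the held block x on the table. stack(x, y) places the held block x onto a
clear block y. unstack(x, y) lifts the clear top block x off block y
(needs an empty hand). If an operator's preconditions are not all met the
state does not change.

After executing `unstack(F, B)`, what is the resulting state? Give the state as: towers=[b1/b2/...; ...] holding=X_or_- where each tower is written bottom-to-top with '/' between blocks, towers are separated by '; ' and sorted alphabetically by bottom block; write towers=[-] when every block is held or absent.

towers=[A; B; C; D; F; G/E; H] holding=-

before: towers=[A; B; C; D; F; G/E; H] holding=-
pre[unstack(F, B)]: on(F,B) no, clear(F) yes, handempty yes
on(F,B) unmet → unstack(F, B) is a no-op
after:  towers=[A; B; C; D; F; G/E; H] holding=-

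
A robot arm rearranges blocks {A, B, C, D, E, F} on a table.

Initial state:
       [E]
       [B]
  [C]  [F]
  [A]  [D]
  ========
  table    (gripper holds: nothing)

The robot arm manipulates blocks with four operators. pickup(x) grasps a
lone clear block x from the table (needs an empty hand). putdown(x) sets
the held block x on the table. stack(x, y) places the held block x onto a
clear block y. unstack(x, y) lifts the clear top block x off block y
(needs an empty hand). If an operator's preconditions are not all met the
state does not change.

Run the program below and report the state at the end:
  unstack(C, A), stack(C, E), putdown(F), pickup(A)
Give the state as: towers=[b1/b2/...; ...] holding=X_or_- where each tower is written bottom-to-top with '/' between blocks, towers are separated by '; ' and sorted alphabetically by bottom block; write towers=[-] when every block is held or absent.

towers=[D/F/B/E/C] holding=A

step 1 (unstack(C, A)): towers=[A; D/F/B/E] holding=C
step 2 (stack(C, E)): towers=[A; D/F/B/E/C] holding=-
step 3 (putdown(F)) [no-op]: towers=[A; D/F/B/E/C] holding=-
step 4 (pickup(A)): towers=[D/F/B/E/C] holding=A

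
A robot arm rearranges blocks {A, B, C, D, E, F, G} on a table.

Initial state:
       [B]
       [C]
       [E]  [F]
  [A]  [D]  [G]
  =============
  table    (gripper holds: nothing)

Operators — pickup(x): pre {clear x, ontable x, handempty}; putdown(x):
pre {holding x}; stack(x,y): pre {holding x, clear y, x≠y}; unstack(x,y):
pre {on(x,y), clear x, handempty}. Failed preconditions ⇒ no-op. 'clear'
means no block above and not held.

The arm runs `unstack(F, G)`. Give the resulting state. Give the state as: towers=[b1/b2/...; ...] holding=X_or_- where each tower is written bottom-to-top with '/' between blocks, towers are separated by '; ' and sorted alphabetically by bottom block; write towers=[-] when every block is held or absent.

towers=[A; D/E/C/B; G] holding=F

before: towers=[A; D/E/C/B; G/F] holding=-
pre[unstack(F, G)]: on(F,G) ok, clear(F) ok, handempty ok
all met → apply unstack(F, G)
after:  towers=[A; D/E/C/B; G] holding=F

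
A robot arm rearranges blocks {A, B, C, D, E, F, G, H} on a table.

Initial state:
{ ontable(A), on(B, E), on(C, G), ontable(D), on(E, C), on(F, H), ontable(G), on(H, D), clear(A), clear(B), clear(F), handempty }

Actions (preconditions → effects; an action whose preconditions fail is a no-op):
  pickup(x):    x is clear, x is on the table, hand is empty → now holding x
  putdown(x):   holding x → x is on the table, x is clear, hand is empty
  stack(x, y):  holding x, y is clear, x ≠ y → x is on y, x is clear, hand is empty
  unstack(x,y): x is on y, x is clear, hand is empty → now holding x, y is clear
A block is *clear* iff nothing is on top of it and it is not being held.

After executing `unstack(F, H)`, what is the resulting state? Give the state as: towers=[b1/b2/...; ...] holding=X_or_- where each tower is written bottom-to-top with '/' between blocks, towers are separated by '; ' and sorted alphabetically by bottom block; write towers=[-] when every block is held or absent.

before: towers=[A; D/H/F; G/C/E/B] holding=-
pre[unstack(F, H)]: on(F,H) ✓, clear(F) ✓, handempty ✓
all met → apply unstack(F, H)
after:  towers=[A; D/H; G/C/E/B] holding=F

towers=[A; D/H; G/C/E/B] holding=F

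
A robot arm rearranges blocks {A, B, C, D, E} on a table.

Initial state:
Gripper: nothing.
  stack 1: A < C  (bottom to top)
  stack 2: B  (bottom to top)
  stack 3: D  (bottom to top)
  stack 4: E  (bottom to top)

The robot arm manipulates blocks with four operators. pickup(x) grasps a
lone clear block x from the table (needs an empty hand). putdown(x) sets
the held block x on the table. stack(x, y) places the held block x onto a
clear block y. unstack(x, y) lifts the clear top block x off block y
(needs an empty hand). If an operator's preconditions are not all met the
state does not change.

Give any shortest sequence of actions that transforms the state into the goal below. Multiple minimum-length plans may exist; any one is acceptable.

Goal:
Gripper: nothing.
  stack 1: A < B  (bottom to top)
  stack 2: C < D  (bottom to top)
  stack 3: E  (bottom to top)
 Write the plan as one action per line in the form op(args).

unstack(C, A)
putdown(C)
pickup(B)
stack(B, A)
pickup(D)
stack(D, C)

step 1 (unstack(C, A)): towers=[A; B; D; E] holding=C
step 2 (putdown(C)): towers=[A; B; C; D; E] holding=-
step 3 (pickup(B)): towers=[A; C; D; E] holding=B
step 4 (stack(B, A)): towers=[A/B; C; D; E] holding=-
step 5 (pickup(D)): towers=[A/B; C; E] holding=D
step 6 (stack(D, C)): towers=[A/B; C/D; E] holding=-
goal check: towers=[A/B; C/D; E] holding=- — reached (length 6, optimal by BFS)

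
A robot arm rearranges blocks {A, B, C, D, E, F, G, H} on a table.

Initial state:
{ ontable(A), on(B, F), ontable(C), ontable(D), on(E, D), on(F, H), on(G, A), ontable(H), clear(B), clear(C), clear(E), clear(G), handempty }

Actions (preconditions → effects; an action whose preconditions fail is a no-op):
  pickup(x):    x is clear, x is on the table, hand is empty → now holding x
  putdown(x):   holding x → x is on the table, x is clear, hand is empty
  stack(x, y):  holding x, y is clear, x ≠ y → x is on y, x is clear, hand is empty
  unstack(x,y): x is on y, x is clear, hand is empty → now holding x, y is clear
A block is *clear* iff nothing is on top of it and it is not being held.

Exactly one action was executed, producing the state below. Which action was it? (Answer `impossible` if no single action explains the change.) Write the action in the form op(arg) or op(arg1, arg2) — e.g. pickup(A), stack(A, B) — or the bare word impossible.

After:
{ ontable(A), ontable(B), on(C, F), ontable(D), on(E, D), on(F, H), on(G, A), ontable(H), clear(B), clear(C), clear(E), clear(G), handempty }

impossible

target: towers=[A/G; B; D/E; H/F/C] holding=-
     unstack(G, A) → towers=[A; C; D/E; H/F/B] holding=G
     unstack(E, D) → towers=[A/G; C; D; H/F/B] holding=E
     unstack(B, F) → towers=[A/G; C; D/E; H/F] holding=B
         pickup(C) → towers=[A/G; D/E; H/F/B] holding=C
none of the 4 applicable actions match → impossible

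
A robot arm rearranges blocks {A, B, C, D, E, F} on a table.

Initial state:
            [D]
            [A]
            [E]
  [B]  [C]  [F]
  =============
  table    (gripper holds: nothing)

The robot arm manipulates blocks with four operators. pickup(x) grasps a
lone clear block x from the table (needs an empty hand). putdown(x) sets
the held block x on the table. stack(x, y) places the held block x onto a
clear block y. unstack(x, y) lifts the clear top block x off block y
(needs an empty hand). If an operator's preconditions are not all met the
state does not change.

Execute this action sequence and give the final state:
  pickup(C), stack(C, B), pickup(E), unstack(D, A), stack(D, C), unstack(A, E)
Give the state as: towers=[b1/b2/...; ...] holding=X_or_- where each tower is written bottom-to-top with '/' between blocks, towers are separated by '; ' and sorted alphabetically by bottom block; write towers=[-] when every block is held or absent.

step 1 (pickup(C)): towers=[B; F/E/A/D] holding=C
step 2 (stack(C, B)): towers=[B/C; F/E/A/D] holding=-
step 3 (pickup(E)) [no-op]: towers=[B/C; F/E/A/D] holding=-
step 4 (unstack(D, A)): towers=[B/C; F/E/A] holding=D
step 5 (stack(D, C)): towers=[B/C/D; F/E/A] holding=-
step 6 (unstack(A, E)): towers=[B/C/D; F/E] holding=A

towers=[B/C/D; F/E] holding=A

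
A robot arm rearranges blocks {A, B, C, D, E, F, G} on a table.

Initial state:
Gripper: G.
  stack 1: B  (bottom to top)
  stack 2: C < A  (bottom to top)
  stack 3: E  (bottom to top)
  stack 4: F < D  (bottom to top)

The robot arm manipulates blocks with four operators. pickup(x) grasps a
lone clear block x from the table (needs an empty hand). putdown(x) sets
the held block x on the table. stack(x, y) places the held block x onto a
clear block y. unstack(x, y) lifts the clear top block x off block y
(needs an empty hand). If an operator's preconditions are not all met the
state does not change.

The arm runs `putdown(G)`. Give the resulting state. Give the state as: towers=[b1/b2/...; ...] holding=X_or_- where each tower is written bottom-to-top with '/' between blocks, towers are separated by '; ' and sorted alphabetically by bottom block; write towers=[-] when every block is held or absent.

towers=[B; C/A; E; F/D; G] holding=-

before: towers=[B; C/A; E; F/D] holding=G
pre[putdown(G)]: holding(G) ok
all met → apply putdown(G)
after:  towers=[B; C/A; E; F/D; G] holding=-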